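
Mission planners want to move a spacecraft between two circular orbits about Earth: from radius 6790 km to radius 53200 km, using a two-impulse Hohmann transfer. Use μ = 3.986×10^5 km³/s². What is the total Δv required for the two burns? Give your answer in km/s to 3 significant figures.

Semi-major axis of the transfer orbit: a_t = (6790 + 53200)/2 = 29995 km.
At r₁ the circular-orbit speed is v₁ = √(μ/r₁) = 7.6619 km/s.
On the transfer ellipse at r₁, vis-viva equation gives v_p = √[μ(2/r₁ − 1/a_t)] = 10.204 km/s.
First burn Δv₁ = |v_p − v₁| = 2.542 km/s.
Circular speed at r₂: v₂ = √(μ/r₂) = 2.737 km/s.
Transfer-orbit speed at r₂: v_a = √[μ(2/r₂ − 1/a_t)] = 1.302 km/s.
Second burn Δv₂ = |v₂ − v_a| = 1.435 km/s.
Total Δv = Δv₁ + Δv₂ = 3.977 km/s.

Δv = 3.98 km/s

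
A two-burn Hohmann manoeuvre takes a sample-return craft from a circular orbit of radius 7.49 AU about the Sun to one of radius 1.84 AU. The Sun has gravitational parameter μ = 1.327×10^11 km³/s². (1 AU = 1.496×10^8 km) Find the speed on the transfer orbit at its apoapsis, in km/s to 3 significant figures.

In km: r₁ = 7.49 × 1.496×10^8 = 1.120504×10^9 km; r₂ = 1.84 × 1.496×10^8 = 2.75264×10^8 km.
Transfer-ellipse semi-major axis a_t = (r₁ + r₂)/2 = (1.120504×10^9 + 2.75264×10^8)/2 = 6.97884×10^8 km.
At apoapsis, r = 1.120504×10^9 km.
Vis-viva: v = √[μ(2/r − 1/a_t)] = √[1.327×10^11 × (2/1.120504×10^9 − 1/6.97884×10^8)] = 6.835 km/s.

v = 6.83 km/s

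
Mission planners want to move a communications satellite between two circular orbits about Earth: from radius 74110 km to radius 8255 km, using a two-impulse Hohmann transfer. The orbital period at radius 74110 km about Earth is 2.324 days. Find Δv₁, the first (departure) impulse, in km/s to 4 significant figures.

From Kepler's third law T² = 4π²r³/μ at r = 74110 km, T = 2.324 days = 2.324 × 86400 s = 2.007936×10^5 s: μ = 4π²r³/T² = 3.98557×10^5 km³/s².
Semi-major axis of the transfer orbit: a_t = (74110 + 8255)/2 = 41182.5 km.
Circular speed at r = 74110 km: v_c = √(μ/r) = 2.319 km/s.
Transfer-orbit speed at the same r (vis-viva, a = a_t): v_t = √[μ(2/r − 1/a_t)] = 1.038 km/s.
Δv₁ = |v_t − v_c| = |1.038 − 2.319| = 1.281 km/s.

Δv₁ = 1.281 km/s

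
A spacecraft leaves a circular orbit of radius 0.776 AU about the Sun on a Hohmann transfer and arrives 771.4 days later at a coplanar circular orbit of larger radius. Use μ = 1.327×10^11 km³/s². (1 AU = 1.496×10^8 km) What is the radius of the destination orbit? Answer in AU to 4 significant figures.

In km: r₁ = 0.776 × 1.496×10^8 = 1.160896×10^8 km.
Transfer time t = 771.4 days = 6.664896×10^7 s, and t = π√(a_t³/μ).
So a_t = (μ t²/π²)^(1/3) = (1.327×10^11 × (6.664896×10^7)² / π²)^(1/3) = 3.9089×10^8 km.
Since a_t = (r₁ + r₂)/2, r₂ = 2a_t − r₁ = 2×3.9089×10^8 − 1.160896×10^8 = 6.656904×10^8 km.
In AU: r₂ = 6.656904×10^8 / 1.496×10^8 = 4.450 AU.

r₂ = 4.450 AU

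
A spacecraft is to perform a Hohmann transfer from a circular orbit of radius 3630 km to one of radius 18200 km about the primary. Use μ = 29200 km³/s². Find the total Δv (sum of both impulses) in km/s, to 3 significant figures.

Semi-major axis of the transfer orbit: a_t = (3630 + 18200)/2 = 10915 km.
Circular speed at r₁: v₁ = √(μ/r₁) = √(29200/3630) = 2.8362 km/s.
On the transfer ellipse at r₁, v² = μ(2/r − 1/a) gives v_p = √[μ(2/r₁ − 1/a_t)] = 3.6624 km/s.
First burn Δv₁ = |v_p − v₁| = 0.8262 km/s.
At r₂, v₂ = √(μ/r₂) = 1.26665 km/s.
Transfer-orbit speed at r₂: v_a = √[μ(2/r₂ − 1/a_t)] = 0.730461 km/s.
Second burn Δv₂ = |v₂ − v_a| = 0.5362 km/s.
Total Δv = Δv₁ + Δv₂ = 1.362 km/s.

Δv = 1.36 km/s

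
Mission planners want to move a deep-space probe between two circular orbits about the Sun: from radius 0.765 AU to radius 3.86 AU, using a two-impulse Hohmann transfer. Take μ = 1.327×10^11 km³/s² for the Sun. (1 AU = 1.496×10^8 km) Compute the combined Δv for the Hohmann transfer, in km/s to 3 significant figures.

In km: r₁ = 0.765 × 1.496×10^8 = 1.14444×10^8 km; r₂ = 3.86 × 1.496×10^8 = 5.77456×10^8 km.
Transfer-ellipse semi-major axis a_t = (r₁ + r₂)/2 = (1.14444×10^8 + 5.77456×10^8)/2 = 3.4595×10^8 km.
Circular speed at r₁: v₁ = √(μ/r₁) = √(1.327×10^11/1.14444×10^8) = 34.052 km/s.
Transfer-orbit speed at r₁ (vis-viva): v_p = √[μ(2/r₁ − 1/a_t)] = 43.994 km/s.
First burn Δv₁ = |v_p − v₁| = 9.942 km/s.
At r₂, v₂ = √(μ/r₂) = 15.159 km/s.
Transfer-orbit speed at r₂: v_a = √[μ(2/r₂ − 1/a_t)] = 8.7190 km/s.
Second burn Δv₂ = |v₂ − v_a| = 6.440 km/s.
Total Δv = Δv₁ + Δv₂ = 16.38 km/s.

Δv = 16.4 km/s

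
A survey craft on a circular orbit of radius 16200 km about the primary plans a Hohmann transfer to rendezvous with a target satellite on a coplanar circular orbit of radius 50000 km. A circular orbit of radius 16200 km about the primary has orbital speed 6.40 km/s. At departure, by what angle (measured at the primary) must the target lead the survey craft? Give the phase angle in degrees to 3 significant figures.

φ = 83.0°

From the circular-orbit relation v² = μ/r at r = 16200 km: μ = v²r = (6.40)² × 16200 = 6.63552×10^5 km³/s².
Transfer-ellipse semi-major axis a_t = (r₁ + r₂)/2 = (16200 + 50000)/2 = 33100 km.
The half-period of the transfer ellipse is t = π√(a_t³/μ) = 23224.93 s.
The target's mean motion on its circular orbit is ω₂ = √(μ/r₂³) = 7.285888×10^-5 rad/s.
Angle swept by the target during transfer: ω₂·t = 1.692142 rad = 96.953°.
The survey craft traverses 180° on the transfer ellipse, so the target must lead by 180° − 96.953° = 83.0°.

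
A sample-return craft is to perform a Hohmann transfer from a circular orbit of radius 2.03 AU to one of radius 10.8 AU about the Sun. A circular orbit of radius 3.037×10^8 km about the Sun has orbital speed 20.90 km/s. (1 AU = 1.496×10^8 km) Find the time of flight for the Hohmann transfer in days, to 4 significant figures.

From the circular-orbit relation v² = μ/r at r = 3.037×10^8 km: μ = v²r = (20.90)² × 3.037×10^8 = 1.32659×10^11 km³/s².
In km: r₁ = 2.03 × 1.496×10^8 = 3.03688×10^8 km; r₂ = 10.8 × 1.496×10^8 = 1.61568×10^9 km.
Transfer-ellipse semi-major axis a_t = (r₁ + r₂)/2 = (3.03688×10^8 + 1.61568×10^9)/2 = 9.59684×10^8 km.
Transfer time t = π√(a_t³/μ) = π√((9.59684×10^8)³ / 1.32659×10^11) = 2.564×10^8 s.
Converting: 2.564×10^8 s ÷ 86400 s/day = 2968 days.

t = 2968 days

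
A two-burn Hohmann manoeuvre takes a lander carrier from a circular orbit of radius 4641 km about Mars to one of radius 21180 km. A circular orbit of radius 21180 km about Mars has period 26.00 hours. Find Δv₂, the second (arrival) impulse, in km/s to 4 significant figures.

Δv₂ = 0.5693 km/s

From Kepler's third law T² = 4π²r³/μ at r = 21180 km, T = 26.00 hours = 26.00 × 3600 s = 93600 s: μ = 4π²r³/T² = 42814.0 km³/s².
Semi-major axis of the transfer orbit: a_t = (4641 + 21180)/2 = 12910.5 km.
Circular speed at r = 21180 km: v_c = √(μ/r) = 1.42177 km/s.
Transfer-orbit speed at the same r (vis-viva, a = a_t): v_t = √[μ(2/r − 1/a_t)] = 0.852441 km/s.
Δv₂ = |v_t − v_c| = |0.852441 − 1.42177| = 0.5693 km/s.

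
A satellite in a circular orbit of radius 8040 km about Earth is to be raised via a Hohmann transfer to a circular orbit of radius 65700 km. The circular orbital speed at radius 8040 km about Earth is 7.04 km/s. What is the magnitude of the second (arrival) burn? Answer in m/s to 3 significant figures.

Δv₂ = 1310 m/s

From the circular-orbit relation v² = μ/r at r = 8040 km: μ = v²r = (7.04)² × 8040 = 3.98475×10^5 km³/s².
The Hohmann ellipse has a_t = (r₁ + r₂)/2 = 36870 km.
Circular speed at r = 65700 km: v_c = √(μ/r) = 2.463 km/s.
Transfer-orbit speed at the same r (vis-viva, a = a_t): v_t = √[μ(2/r − 1/a_t)] = 1.150 km/s.
Δv₂ = |v_t − v_c| = |1.150 − 2.463| = 1.313 km/s.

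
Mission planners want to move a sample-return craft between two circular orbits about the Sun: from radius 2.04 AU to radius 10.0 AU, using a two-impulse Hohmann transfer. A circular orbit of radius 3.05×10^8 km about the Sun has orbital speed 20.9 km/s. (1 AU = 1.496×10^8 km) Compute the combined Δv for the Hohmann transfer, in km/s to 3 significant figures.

Δv = 9.98 km/s

From the circular-orbit relation v² = μ/r at r = 3.05×10^8 km: μ = v²r = (20.9)² × 3.05×10^8 = 1.33227×10^11 km³/s².
In km: r₁ = 2.04 × 1.496×10^8 = 3.05184×10^8 km; r₂ = 10.0 × 1.496×10^8 = 1.496×10^9 km.
Semi-major axis of the transfer orbit: a_t = (3.05184×10^8 + 1.496×10^9)/2 = 9.00592×10^8 km.
At r₁ the circular-orbit speed is v₁ = √(μ/r₁) = 20.893699 km/s.
On the transfer ellipse at r₁, v² = μ(2/r − 1/a) gives v_p = √[μ(2/r₁ − 1/a_t)] = 26.928805 km/s.
First burn Δv₁ = |v_p − v₁| = 6.03511 km/s.
Circular speed at r₂: v₂ = √(μ/r₂) = 9.436923 km/s.
Transfer-orbit speed at r₂: v_a = √[μ(2/r₂ − 1/a_t)] = 5.493476 km/s.
Second burn Δv₂ = |v₂ − v_a| = 3.94345 km/s.
Δv = Δv₁ + Δv₂ = 6.03511 + 3.94345 = 9.979 km/s.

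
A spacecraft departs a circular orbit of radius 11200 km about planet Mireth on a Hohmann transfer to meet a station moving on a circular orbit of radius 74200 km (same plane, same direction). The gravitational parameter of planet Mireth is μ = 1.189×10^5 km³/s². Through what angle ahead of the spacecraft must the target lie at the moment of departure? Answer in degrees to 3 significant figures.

φ = 101°

Transfer-ellipse semi-major axis a_t = (r₁ + r₂)/2 = (11200 + 74200)/2 = 42700 km.
Transfer time t = π√(a_t³/μ) = 80390 s.
The target's mean motion on its circular orbit is ω₂ = √(μ/r₂³) = 1.706×10^-5 rad/s.
Angle swept by the target during transfer: ω₂·t = 1.3715 rad = 78.58°.
The spacecraft traverses 180° on the transfer ellipse, so the target must lead by 180° − 78.58° = 101°.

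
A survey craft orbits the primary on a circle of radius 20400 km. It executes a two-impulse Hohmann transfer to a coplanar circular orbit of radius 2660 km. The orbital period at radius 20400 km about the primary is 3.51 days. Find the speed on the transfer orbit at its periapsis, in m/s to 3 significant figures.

v = 1560 m/s

From Kepler's third law T² = 4π²r³/μ at r = 20400 km, T = 3.51 days = 3.51 × 86400 s = 3.03264×10^5 s: μ = 4π²r³/T² = 3644.25 km³/s².
Semi-major axis of the transfer orbit: a_t = (20400 + 2660)/2 = 11530 km.
The periapsis of the transfer ellipse is at r = 2660 km.
Applying v² = μ(2/r − 1/a_t): v = 1.557 km/s.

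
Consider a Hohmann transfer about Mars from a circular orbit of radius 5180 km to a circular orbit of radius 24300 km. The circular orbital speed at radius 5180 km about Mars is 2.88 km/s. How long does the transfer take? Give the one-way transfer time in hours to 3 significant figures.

From the circular-orbit relation v² = μ/r at r = 5180 km: μ = v²r = (2.88)² × 5180 = 42965.0 km³/s².
Semi-major axis of the transfer orbit: a_t = (5180 + 24300)/2 = 14740 km.
Half the transfer-orbit period gives t = π√(a_t³/μ) = 27120 s.
Converting: 27120 s ÷ 3600 s/hour = 7.53 hours.

t = 7.53 hours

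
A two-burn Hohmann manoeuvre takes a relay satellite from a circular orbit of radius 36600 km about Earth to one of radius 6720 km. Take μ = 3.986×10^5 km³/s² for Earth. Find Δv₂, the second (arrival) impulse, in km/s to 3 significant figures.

Δv₂ = 2.31 km/s

Semi-major axis of the transfer orbit: a_t = (36600 + 6720)/2 = 21660 km.
On the circular orbit at r = 6720 km, v_c = √(μ/r) = 7.70165 km/s.
Transfer-orbit speed at the same r (vis-viva, a = a_t): v_t = √[μ(2/r − 1/a_t)] = 10.0114 km/s.
Δv₂ = |v_t − v_c| = |10.0114 − 7.70165| = 2.310 km/s.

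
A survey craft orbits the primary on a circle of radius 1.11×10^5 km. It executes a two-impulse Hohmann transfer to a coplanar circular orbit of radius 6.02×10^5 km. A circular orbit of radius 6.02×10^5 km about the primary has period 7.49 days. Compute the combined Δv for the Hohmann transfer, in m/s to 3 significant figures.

From Kepler's third law T² = 4π²r³/μ at r = 6.02×10^5 km, T = 7.49 days = 7.49 × 86400 s = 6.47136×10^5 s: μ = 4π²r³/T² = 2.05664×10^7 km³/s².
The Hohmann ellipse has a_t = (r₁ + r₂)/2 = 3.565×10^5 km.
Circular speed at r₁: v₁ = √(μ/r₁) = √(2.05664×10^7/1.110×10^5) = 13.6119 km/s.
On the transfer ellipse at r₁, vis-viva equation gives v_p = √[μ(2/r₁ − 1/a_t)] = 17.6883 km/s.
First burn Δv₁ = |v_p − v₁| = 4.0764 km/s.
At r₂, v₂ = √(μ/r₂) = 5.84495 km/s.
Transfer-orbit speed at r₂: v_a = √[μ(2/r₂ − 1/a_t)] = 3.26146 km/s.
Second burn Δv₂ = |v₂ − v_a| = 2.5835 km/s.
Total Δv = Δv₁ + Δv₂ = 6.660 km/s.

Δv = 6660 m/s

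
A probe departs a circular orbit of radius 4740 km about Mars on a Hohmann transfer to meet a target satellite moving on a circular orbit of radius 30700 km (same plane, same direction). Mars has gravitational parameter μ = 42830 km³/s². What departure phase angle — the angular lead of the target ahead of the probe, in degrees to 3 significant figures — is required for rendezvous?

Transfer-ellipse semi-major axis a_t = (r₁ + r₂)/2 = (4740 + 30700)/2 = 17720 km.
The half-period of the transfer ellipse is t = π√(a_t³/μ) = 35810 s.
The target's mean motion on its circular orbit is ω₂ = √(μ/r₂³) = 3.847×10^-5 rad/s.
Angle swept by the target during transfer: ω₂·t = 1.3776 rad = 78.93°.
Arrival is 180° from departure on the ellipse, so φ = 180° − 78.93° = 101°.

φ = 101°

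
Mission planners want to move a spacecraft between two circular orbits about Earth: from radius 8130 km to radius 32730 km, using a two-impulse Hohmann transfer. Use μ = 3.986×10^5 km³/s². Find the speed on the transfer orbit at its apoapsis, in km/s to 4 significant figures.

v = 2.201 km/s

The Hohmann ellipse has a_t = (r₁ + r₂)/2 = 20430 km.
The apoapsis of the transfer ellipse is at r = 32730 km.
Vis-viva: v = √[μ(2/r − 1/a_t)] = √[3.986×10^5 × (2/32730 − 1/20430)] = 2.201 km/s.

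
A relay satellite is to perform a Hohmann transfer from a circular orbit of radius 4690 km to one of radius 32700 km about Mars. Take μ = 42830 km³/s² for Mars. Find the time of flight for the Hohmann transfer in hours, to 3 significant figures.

The Hohmann ellipse has a_t = (r₁ + r₂)/2 = 18695 km.
Transfer time t = π√(a_t³/μ) = π√((18695)³ / 42830) = 38800 s.
Converting: 38800 s ÷ 3600 s/hour = 10.8 hours.

t = 10.8 hours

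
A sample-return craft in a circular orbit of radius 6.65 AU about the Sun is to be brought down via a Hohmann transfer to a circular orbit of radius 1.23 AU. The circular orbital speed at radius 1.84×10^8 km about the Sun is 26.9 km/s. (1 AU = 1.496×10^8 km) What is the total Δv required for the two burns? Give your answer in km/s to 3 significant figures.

Δv = 13.2 km/s

From the circular-orbit relation v² = μ/r at r = 1.84×10^8 km: μ = v²r = (26.9)² × 1.84×10^8 = 1.33144×10^11 km³/s².
In km: r₁ = 6.65 × 1.496×10^8 = 9.9484×10^8 km; r₂ = 1.23 × 1.496×10^8 = 1.84008×10^8 km.
Transfer-ellipse semi-major axis a_t = (r₁ + r₂)/2 = (9.9484×10^8 + 1.84008×10^8)/2 = 5.89424×10^8 km.
Circular speed at r₁: v₁ = √(μ/r₁) = √(1.33144×10^11/9.9484×10^8) = 11.569 km/s.
Transfer-orbit speed at r₁ (vis-viva): v_a = √[μ(2/r₁ − 1/a_t)] = 6.4638 km/s.
First burn Δv₁ = |v_a − v₁| = 5.105 km/s.
Circular speed at r₂: v₂ = √(μ/r₂) = 26.8994 km/s.
Transfer-orbit speed at r₂: v_p = √[μ(2/r₂ − 1/a_t)] = 34.9467 km/s.
Second burn Δv₂ = |v₂ − v_p| = 8.047 km/s.
Δv = Δv₁ + Δv₂ = 5.105 + 8.047 = 13.15 km/s.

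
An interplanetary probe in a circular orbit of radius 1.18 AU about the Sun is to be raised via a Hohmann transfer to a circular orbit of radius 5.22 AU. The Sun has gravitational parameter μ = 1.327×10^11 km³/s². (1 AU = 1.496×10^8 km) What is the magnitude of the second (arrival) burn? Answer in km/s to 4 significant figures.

Δv₂ = 5.120 km/s

In km: r₁ = 1.18 × 1.496×10^8 = 1.76528×10^8 km; r₂ = 5.22 × 1.496×10^8 = 7.80912×10^8 km.
Transfer-ellipse semi-major axis a_t = (r₁ + r₂)/2 = (1.76528×10^8 + 7.80912×10^8)/2 = 4.7872×10^8 km.
On the circular orbit at r = 7.80912×10^8 km, v_c = √(μ/r) = 13.036 km/s.
Transfer-orbit speed at the same r (vis-viva, a = a_t): v_t = √[μ(2/r − 1/a_t)] = 7.9159 km/s.
Δv₂ = |v_t − v_c| = |7.9159 − 13.036| = 5.120 km/s.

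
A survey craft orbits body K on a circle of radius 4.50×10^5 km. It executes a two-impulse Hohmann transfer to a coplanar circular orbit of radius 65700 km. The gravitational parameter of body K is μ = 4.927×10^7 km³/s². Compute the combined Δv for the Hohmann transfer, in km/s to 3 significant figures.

Δv = 14.0 km/s

Transfer-ellipse semi-major axis a_t = (r₁ + r₂)/2 = (4.500×10^5 + 65700)/2 = 2.5785×10^5 km.
Circular speed at r₁: v₁ = √(μ/r₁) = √(4.927×10^7/4.500×10^5) = 10.464 km/s.
Transfer-orbit speed at r₁ (vis-viva equation): v_a = √[μ(2/r₁ − 1/a_t)] = 5.2818 km/s.
First burn Δv₁ = |v_a − v₁| = 5.182 km/s.
At r₂, v₂ = √(μ/r₂) = 27.385 km/s.
Transfer-orbit speed at r₂: v_p = √[μ(2/r₂ − 1/a_t)] = 36.177 km/s.
Second burn Δv₂ = |v₂ − v_p| = 8.792 km/s.
Δv = Δv₁ + Δv₂ = 5.182 + 8.792 = 13.97 km/s.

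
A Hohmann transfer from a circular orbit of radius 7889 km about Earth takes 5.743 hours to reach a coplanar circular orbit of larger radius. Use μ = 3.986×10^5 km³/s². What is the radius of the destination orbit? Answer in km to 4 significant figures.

r₂ = 43800 km

Transfer time t = 5.743 hours = 20674.8 s, and t = π√(a_t³/μ).
So a_t = (μ t²/π²)^(1/3) = (3.986×10^5 × (20674.8)² / π²)^(1/3) = 25845 km.
Since a_t = (r₁ + r₂)/2, r₂ = 2a_t − r₁ = 2×25845 − 7889 = 43801 km.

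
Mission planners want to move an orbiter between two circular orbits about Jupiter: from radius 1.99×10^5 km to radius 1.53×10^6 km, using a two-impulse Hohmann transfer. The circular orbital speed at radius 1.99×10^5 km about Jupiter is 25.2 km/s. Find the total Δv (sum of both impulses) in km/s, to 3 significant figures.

Δv = 13.1 km/s

From the circular-orbit relation v² = μ/r at r = 1.99×10^5 km: μ = v²r = (25.2)² × 1.99×10^5 = 1.26373×10^8 km³/s².
Transfer-ellipse semi-major axis a_t = (r₁ + r₂)/2 = (1.990×10^5 + 1.530×10^6)/2 = 8.645×10^5 km.
Circular speed at r₁: v₁ = √(μ/r₁) = √(1.26373×10^8/1.990×10^5) = 25.200 km/s.
On the transfer ellipse at r₁, vis-viva gives v_p = √[μ(2/r₁ − 1/a_t)] = 33.525 km/s.
First burn Δv₁ = |v_p − v₁| = 8.325 km/s.
Circular speed at r₂: v₂ = √(μ/r₂) = 9.088 km/s.
Transfer-orbit speed at r₂: v_a = √[μ(2/r₂ − 1/a_t)] = 4.360 km/s.
Second burn Δv₂ = |v₂ − v_a| = 4.728 km/s.
Δv = Δv₁ + Δv₂ = 8.325 + 4.728 = 13.05 km/s.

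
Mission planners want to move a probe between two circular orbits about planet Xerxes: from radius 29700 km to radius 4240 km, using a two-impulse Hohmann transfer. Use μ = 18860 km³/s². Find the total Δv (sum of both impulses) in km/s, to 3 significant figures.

Δv = 1.08 km/s

The Hohmann ellipse has a_t = (r₁ + r₂)/2 = 16970 km.
At r₁ the circular-orbit speed is v₁ = √(μ/r₁) = 0.7969 km/s.
On the transfer ellipse at r₁, vis-viva gives v_a = √[μ(2/r₁ − 1/a_t)] = 0.3983 km/s.
First burn Δv₁ = |v_a − v₁| = 0.3986 km/s.
At r₂, v₂ = √(μ/r₂) = 2.10906 km/s.
Transfer-orbit speed at r₂: v_p = √[μ(2/r₂ − 1/a_t)] = 2.79014 km/s.
Second burn Δv₂ = |v₂ − v_p| = 0.6811 km/s.
Δv = Δv₁ + Δv₂ = 0.3986 + 0.6811 = 1.080 km/s.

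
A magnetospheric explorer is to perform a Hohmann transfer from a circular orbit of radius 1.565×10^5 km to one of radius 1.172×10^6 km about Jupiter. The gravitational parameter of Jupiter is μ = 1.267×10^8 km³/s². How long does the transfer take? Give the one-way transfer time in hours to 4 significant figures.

t = 41.97 hours

The Hohmann ellipse has a_t = (r₁ + r₂)/2 = 6.6425×10^5 km.
Transfer time t = π√(a_t³/μ) = π√((6.6425×10^5)³ / 1.267×10^8) = 1.511×10^5 s.
Converting: 1.511×10^5 s ÷ 3600 s/hour = 41.97 hours.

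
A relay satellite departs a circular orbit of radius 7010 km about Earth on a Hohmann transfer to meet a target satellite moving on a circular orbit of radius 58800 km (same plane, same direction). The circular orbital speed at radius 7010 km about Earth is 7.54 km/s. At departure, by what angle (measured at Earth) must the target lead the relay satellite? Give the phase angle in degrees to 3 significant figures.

From the circular-orbit relation v² = μ/r at r = 7010 km: μ = v²r = (7.54)² × 7010 = 3.98530×10^5 km³/s².
The Hohmann ellipse has a_t = (r₁ + r₂)/2 = 32905 km.
Transfer time t = π√(a_t³/μ) = 29703.8 s.
Target angular speed ω₂ = √(μ/r₂³) = 4.42756×10^-5 rad/s.
Angle swept by the target during transfer: ω₂·t = 1.31515 rad = 75.35°.
Arrival is 180° from departure on the ellipse, so φ = 180° − 75.35° = 105°.

φ = 105°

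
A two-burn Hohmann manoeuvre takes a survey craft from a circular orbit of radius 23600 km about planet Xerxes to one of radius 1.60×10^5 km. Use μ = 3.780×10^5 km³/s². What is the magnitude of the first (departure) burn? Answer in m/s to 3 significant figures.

Δv₁ = 1280 m/s

The Hohmann ellipse has a_t = (r₁ + r₂)/2 = 91800 km.
Circular speed at r = 23600 km: v_c = √(μ/r) = 4.00212 km/s.
Vis-viva on the transfer ellipse at r = 23600 km gives v_t = √[μ(2/r − 1/a_t)] = 5.28358 km/s.
Δv₁ = |v_t − v_c| = |5.28358 − 4.00212| = 1.281 km/s.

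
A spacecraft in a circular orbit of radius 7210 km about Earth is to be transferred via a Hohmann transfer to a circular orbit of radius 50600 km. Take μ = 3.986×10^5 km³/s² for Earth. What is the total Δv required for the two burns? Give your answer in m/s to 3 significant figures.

Δv = 3810 m/s

The Hohmann ellipse has a_t = (r₁ + r₂)/2 = 28905 km.
At r₁ the circular-orbit speed is v₁ = √(μ/r₁) = 7.4353 km/s.
On the transfer ellipse at r₁, v² = μ(2/r − 1/a) gives v_p = √[μ(2/r₁ − 1/a_t)] = 9.8376 km/s.
First burn Δv₁ = |v_p − v₁| = 2.402 km/s.
At r₂, v₂ = √(μ/r₂) = 2.807 km/s.
Transfer-orbit speed at r₂: v_a = √[μ(2/r₂ − 1/a_t)] = 1.402 km/s.
Second burn Δv₂ = |v₂ − v_a| = 1.405 km/s.
Δv = Δv₁ + Δv₂ = 2.402 + 1.405 = 3.807 km/s.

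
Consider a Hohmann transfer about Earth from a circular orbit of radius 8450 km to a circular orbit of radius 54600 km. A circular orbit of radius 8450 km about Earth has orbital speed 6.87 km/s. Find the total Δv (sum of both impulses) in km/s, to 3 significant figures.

Δv = 3.47 km/s

From the circular-orbit relation v² = μ/r at r = 8450 km: μ = v²r = (6.87)² × 8450 = 3.98814×10^5 km³/s².
The Hohmann ellipse has a_t = (r₁ + r₂)/2 = 31525 km.
At r₁ the circular-orbit speed is v₁ = √(μ/r₁) = 6.8700 km/s.
Transfer-orbit speed at r₁ (vis-viva equation): v_p = √[μ(2/r₁ − 1/a_t)] = 9.0412 km/s.
First burn Δv₁ = |v_p − v₁| = 2.1712 km/s.
Circular speed at r₂: v₂ = √(μ/r₂) = 2.7026 km/s.
Transfer-orbit speed at r₂: v_a = √[μ(2/r₂ − 1/a_t)] = 1.3992 km/s.
Second burn Δv₂ = |v₂ − v_a| = 1.3034 km/s.
Total Δv = Δv₁ + Δv₂ = 3.475 km/s.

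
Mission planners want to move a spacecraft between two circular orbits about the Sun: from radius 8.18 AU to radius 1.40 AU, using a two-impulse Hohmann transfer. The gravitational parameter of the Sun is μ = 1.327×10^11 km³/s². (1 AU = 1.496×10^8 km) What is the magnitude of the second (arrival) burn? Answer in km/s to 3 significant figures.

In km: r₁ = 8.18 × 1.496×10^8 = 1.223728×10^9 km; r₂ = 1.40 × 1.496×10^8 = 2.0944×10^8 km.
Semi-major axis of the transfer orbit: a_t = (1.223728×10^9 + 2.0944×10^8)/2 = 7.16584×10^8 km.
Circular speed at r = 2.0944×10^8 km: v_c = √(μ/r) = 25.171 km/s.
Transfer-orbit speed at the same r (vis-viva, a = a_t): v_t = √[μ(2/r − 1/a_t)] = 32.894 km/s.
Δv₂ = |v_t − v_c| = |32.894 − 25.171| = 7.723 km/s.

Δv₂ = 7.72 km/s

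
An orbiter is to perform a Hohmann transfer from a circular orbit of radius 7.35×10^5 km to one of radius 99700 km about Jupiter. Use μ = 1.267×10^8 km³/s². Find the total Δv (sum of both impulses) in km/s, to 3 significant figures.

Δv = 18.4 km/s

The Hohmann ellipse has a_t = (r₁ + r₂)/2 = 4.1735×10^5 km.
Circular speed at r₁: v₁ = √(μ/r₁) = √(1.267×10^8/7.350×10^5) = 13.129 km/s.
On the transfer ellipse at r₁, vis-viva gives v_a = √[μ(2/r₁ − 1/a_t)] = 6.4171 km/s.
First burn Δv₁ = |v_a − v₁| = 6.712 km/s.
At r₂, v₂ = √(μ/r₂) = 35.65 km/s.
Transfer-orbit speed at r₂: v_p = √[μ(2/r₂ − 1/a_t)] = 47.31 km/s.
Second burn Δv₂ = |v₂ − v_p| = 11.66 km/s.
Δv = Δv₁ + Δv₂ = 6.712 + 11.66 = 18.37 km/s.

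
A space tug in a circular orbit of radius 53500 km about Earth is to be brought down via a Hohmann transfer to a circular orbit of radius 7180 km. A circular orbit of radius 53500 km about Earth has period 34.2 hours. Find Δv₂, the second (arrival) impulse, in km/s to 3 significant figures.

From Kepler's third law T² = 4π²r³/μ at r = 53500 km, T = 34.2 hours = 34.2 × 3600 s = 1.2312×10^5 s: μ = 4π²r³/T² = 3.98808×10^5 km³/s².
Transfer-ellipse semi-major axis a_t = (r₁ + r₂)/2 = (53500 + 7180)/2 = 30340 km.
On the circular orbit at r = 7180 km, v_c = √(μ/r) = 7.453 km/s.
Transfer-orbit speed at the same r (vis-viva, a = a_t): v_t = √[μ(2/r − 1/a_t)] = 9.897 km/s.
Δv₂ = |v_t − v_c| = |9.897 − 7.453| = 2.444 km/s.

Δv₂ = 2.44 km/s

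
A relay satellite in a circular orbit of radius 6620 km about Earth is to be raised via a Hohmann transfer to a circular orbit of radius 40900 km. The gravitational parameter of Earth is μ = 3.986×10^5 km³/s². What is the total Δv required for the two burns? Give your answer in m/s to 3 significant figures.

Δv = 3900 m/s

Transfer-ellipse semi-major axis a_t = (r₁ + r₂)/2 = (6620 + 40900)/2 = 23760 km.
At r₁ the circular-orbit speed is v₁ = √(μ/r₁) = 7.7596 km/s.
On the transfer ellipse at r₁, vis-viva equation gives v_p = √[μ(2/r₁ − 1/a_t)] = 10.181 km/s.
First burn Δv₁ = |v_p − v₁| = 2.421 km/s.
Circular speed at r₂: v₂ = √(μ/r₂) = 3.122 km/s.
Transfer-orbit speed at r₂: v_a = √[μ(2/r₂ − 1/a_t)] = 1.648 km/s.
Second burn Δv₂ = |v₂ − v_a| = 1.474 km/s.
Total Δv = Δv₁ + Δv₂ = 3.895 km/s.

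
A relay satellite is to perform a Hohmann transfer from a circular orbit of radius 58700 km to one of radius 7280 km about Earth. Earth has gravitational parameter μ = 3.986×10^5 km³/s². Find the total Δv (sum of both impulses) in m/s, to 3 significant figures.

Semi-major axis of the transfer orbit: a_t = (58700 + 7280)/2 = 32990 km.
Circular speed at r₁: v₁ = √(μ/r₁) = √(3.986×10^5/58700) = 2.606 km/s.
Transfer-orbit speed at r₁ (vis-viva equation): v_a = √[μ(2/r₁ − 1/a_t)] = 1.224 km/s.
First burn Δv₁ = |v_a − v₁| = 1.382 km/s.
Circular speed at r₂: v₂ = √(μ/r₂) = 7.3995 km/s.
Transfer-orbit speed at r₂: v_p = √[μ(2/r₂ − 1/a_t)] = 9.8703 km/s.
Second burn Δv₂ = |v₂ − v_p| = 2.471 km/s.
Δv = Δv₁ + Δv₂ = 1.382 + 2.471 = 3.853 km/s.

Δv = 3850 m/s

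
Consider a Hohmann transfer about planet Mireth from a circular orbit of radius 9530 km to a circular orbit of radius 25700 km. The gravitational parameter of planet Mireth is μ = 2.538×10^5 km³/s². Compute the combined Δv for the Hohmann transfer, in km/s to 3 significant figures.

Δv = 1.90 km/s

The Hohmann ellipse has a_t = (r₁ + r₂)/2 = 17615 km.
Circular speed at r₁: v₁ = √(μ/r₁) = √(2.538×10^5/9530) = 5.1606 km/s.
Transfer-orbit speed at r₁ (v² = μ(2/r − 1/a)): v_p = √[μ(2/r₁ − 1/a_t)] = 6.2334 km/s.
First burn Δv₁ = |v_p − v₁| = 1.073 km/s.
At r₂, v₂ = √(μ/r₂) = 3.1425 km/s.
Transfer-orbit speed at r₂: v_a = √[μ(2/r₂ − 1/a_t)] = 2.3114 km/s.
Second burn Δv₂ = |v₂ − v_a| = 0.8311 km/s.
Δv = Δv₁ + Δv₂ = 1.073 + 0.8311 = 1.904 km/s.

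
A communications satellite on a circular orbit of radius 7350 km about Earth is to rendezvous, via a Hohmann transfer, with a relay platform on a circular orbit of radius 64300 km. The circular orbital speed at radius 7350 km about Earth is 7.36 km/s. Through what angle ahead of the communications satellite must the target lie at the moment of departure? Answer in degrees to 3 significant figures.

φ = 105°

From the circular-orbit relation v² = μ/r at r = 7350 km: μ = v²r = (7.36)² × 7350 = 3.98147×10^5 km³/s².
Transfer-ellipse semi-major axis a_t = (r₁ + r₂)/2 = (7350 + 64300)/2 = 35825 km.
The half-period of the transfer ellipse is t = π√(a_t³/μ) = 33760 s.
Target angular speed ω₂ = √(μ/r₂³) = 3.870×10^-5 rad/s.
Angle swept by the target during transfer: ω₂·t = 1.3065 rad = 74.86°.
Arrival is 180° from departure on the ellipse, so φ = 180° − 74.86° = 105°.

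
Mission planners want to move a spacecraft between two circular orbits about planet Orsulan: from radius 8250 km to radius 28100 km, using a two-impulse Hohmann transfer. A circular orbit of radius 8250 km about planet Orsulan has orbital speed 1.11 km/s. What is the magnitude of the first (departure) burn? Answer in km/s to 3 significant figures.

Δv₁ = 0.270 km/s

From the circular-orbit relation v² = μ/r at r = 8250 km: μ = v²r = (1.11)² × 8250 = 10164.8 km³/s².
The Hohmann ellipse has a_t = (r₁ + r₂)/2 = 18175 km.
On the circular orbit at r = 8250 km, v_c = √(μ/r) = 1.1100 km/s.
Transfer-orbit speed at the same r (vis-viva, a = a_t): v_t = √[μ(2/r − 1/a_t)] = 1.3802 km/s.
Δv₁ = |v_t − v_c| = |1.3802 − 1.1100| = 0.2702 km/s.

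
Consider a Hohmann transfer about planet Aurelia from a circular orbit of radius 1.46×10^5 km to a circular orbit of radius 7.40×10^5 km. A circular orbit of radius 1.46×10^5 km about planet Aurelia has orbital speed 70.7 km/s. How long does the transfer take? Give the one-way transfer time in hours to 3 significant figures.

From the circular-orbit relation v² = μ/r at r = 1.46×10^5 km: μ = v²r = (70.7)² × 1.46×10^5 = 7.29780×10^8 km³/s².
Transfer-ellipse semi-major axis a_t = (r₁ + r₂)/2 = (1.460×10^5 + 7.400×10^5)/2 = 4.430×10^5 km.
Half the transfer-orbit period gives t = π√(a_t³/μ) = 34289 s.
Converting: 34289 s ÷ 3600 s/hour = 9.52 hours.

t = 9.52 hours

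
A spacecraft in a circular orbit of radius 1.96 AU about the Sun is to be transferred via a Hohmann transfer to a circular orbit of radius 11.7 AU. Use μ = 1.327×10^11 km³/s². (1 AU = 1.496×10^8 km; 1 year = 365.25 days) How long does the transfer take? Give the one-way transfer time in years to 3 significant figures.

In km: r₁ = 1.96 × 1.496×10^8 = 2.93216×10^8 km; r₂ = 11.7 × 1.496×10^8 = 1.75032×10^9 km.
The Hohmann ellipse has a_t = (r₁ + r₂)/2 = 1.021768×10^9 km.
By Kepler's third law the transfer-orbit period is T = 2π√(a_t³/μ), so t = T/2 = 2.817×10^8 s.
Converting: 2.817×10^8 s ÷ 3.15576×10^7 s/year (365.25 × 86400) = 8.93 years.

t = 8.93 years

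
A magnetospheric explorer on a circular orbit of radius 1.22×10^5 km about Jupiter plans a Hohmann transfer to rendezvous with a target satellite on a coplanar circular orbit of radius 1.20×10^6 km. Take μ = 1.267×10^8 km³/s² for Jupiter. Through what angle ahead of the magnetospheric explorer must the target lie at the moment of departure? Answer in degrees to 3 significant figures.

φ = 106°

Semi-major axis of the transfer orbit: a_t = (1.220×10^5 + 1.200×10^6)/2 = 6.610×10^5 km.
Transfer time t = π√(a_t³/μ) = 1.49991×10^5 s.
The target's mean motion on its circular orbit is ω₂ = √(μ/r₂³) = 8.56281×10^-6 rad/s.
Angle swept by the target during transfer: ω₂·t = 1.28434 rad = 73.59°.
Arrival is 180° from departure on the ellipse, so φ = 180° − 73.59° = 106°.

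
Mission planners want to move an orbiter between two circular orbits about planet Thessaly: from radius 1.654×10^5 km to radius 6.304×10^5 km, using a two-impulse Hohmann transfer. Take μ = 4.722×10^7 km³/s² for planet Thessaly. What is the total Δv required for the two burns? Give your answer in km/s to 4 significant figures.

Transfer-ellipse semi-major axis a_t = (r₁ + r₂)/2 = (1.654×10^5 + 6.304×10^5)/2 = 3.979×10^5 km.
At r₁ the circular-orbit speed is v₁ = √(μ/r₁) = 16.896 km/s.
On the transfer ellipse at r₁, v² = μ(2/r − 1/a) gives v_p = √[μ(2/r₁ − 1/a_t)] = 21.267 km/s.
First burn Δv₁ = |v_p − v₁| = 4.371 km/s.
Circular speed at r₂: v₂ = √(μ/r₂) = 8.655 km/s.
Transfer-orbit speed at r₂: v_a = √[μ(2/r₂ − 1/a_t)] = 5.580 km/s.
Second burn Δv₂ = |v₂ − v_a| = 3.075 km/s.
Total Δv = Δv₁ + Δv₂ = 7.446 km/s.

Δv = 7.446 km/s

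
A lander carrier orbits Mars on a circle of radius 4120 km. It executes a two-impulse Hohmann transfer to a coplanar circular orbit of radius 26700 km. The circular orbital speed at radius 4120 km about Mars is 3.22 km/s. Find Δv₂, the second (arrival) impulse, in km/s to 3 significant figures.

Δv₂ = 0.611 km/s

From the circular-orbit relation v² = μ/r at r = 4120 km: μ = v²r = (3.22)² × 4120 = 42717.8 km³/s².
The Hohmann ellipse has a_t = (r₁ + r₂)/2 = 15410 km.
Circular speed at r = 26700 km: v_c = √(μ/r) = 1.2649 km/s.
Transfer-orbit speed at the same r (vis-viva, a = a_t): v_t = √[μ(2/r − 1/a_t)] = 0.65403 km/s.
Δv₂ = |v_t − v_c| = |0.65403 − 1.2649| = 0.6109 km/s.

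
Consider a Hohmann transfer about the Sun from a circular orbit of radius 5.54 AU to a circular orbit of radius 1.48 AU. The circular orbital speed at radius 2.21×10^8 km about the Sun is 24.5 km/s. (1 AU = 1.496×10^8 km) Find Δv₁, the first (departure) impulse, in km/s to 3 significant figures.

Δv₁ = 4.44 km/s

From the circular-orbit relation v² = μ/r at r = 2.21×10^8 km: μ = v²r = (24.5)² × 2.21×10^8 = 1.32655×10^11 km³/s².
In km: r₁ = 5.54 × 1.496×10^8 = 8.28784×10^8 km; r₂ = 1.48 × 1.496×10^8 = 2.21408×10^8 km.
Transfer-ellipse semi-major axis a_t = (r₁ + r₂)/2 = (8.28784×10^8 + 2.21408×10^8)/2 = 5.25096×10^8 km.
On the circular orbit at r = 8.28784×10^8 km, v_c = √(μ/r) = 12.651 km/s.
Transfer-orbit speed at the same r (vis-viva, a = a_t): v_t = √[μ(2/r − 1/a_t)] = 8.2152 km/s.
Δv₁ = |v_t − v_c| = |8.2152 − 12.651| = 4.436 km/s.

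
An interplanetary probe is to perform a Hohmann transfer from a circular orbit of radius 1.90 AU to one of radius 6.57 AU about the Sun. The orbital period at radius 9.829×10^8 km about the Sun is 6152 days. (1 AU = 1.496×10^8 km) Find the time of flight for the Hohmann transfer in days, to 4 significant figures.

t = 1592 days

From Kepler's third law T² = 4π²r³/μ at r = 9.829×10^8 km, T = 6152 days = 6152 × 86400 s = 5.315328×10^8 s: μ = 4π²r³/T² = 1.32687×10^11 km³/s².
In km: r₁ = 1.90 × 1.496×10^8 = 2.8424×10^8 km; r₂ = 6.57 × 1.496×10^8 = 9.82872×10^8 km.
Semi-major axis of the transfer orbit: a_t = (2.8424×10^8 + 9.82872×10^8)/2 = 6.33556×10^8 km.
By Kepler's third law the transfer-orbit period is T = 2π√(a_t³/μ), so t = T/2 = 1.3754×10^8 s.
Converting: 1.3754×10^8 s ÷ 86400 s/day = 1592 days.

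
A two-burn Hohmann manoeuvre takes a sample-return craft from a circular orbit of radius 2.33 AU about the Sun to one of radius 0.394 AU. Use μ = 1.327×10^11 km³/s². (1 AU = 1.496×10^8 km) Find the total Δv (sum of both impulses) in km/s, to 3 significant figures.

In km: r₁ = 2.33 × 1.496×10^8 = 3.48568×10^8 km; r₂ = 0.394 × 1.496×10^8 = 5.89424×10^7 km.
Transfer-ellipse semi-major axis a_t = (r₁ + r₂)/2 = (3.48568×10^8 + 5.89424×10^7)/2 = 2.037552×10^8 km.
At r₁ the circular-orbit speed is v₁ = √(μ/r₁) = 19.5115 km/s.
On the transfer ellipse at r₁, vis-viva equation gives v_a = √[μ(2/r₁ − 1/a_t)] = 10.4942 km/s.
First burn Δv₁ = |v_a − v₁| = 9.017 km/s.
Circular speed at r₂: v₂ = √(μ/r₂) = 47.45 km/s.
Transfer-orbit speed at r₂: v_p = √[μ(2/r₂ − 1/a_t)] = 62.06 km/s.
Second burn Δv₂ = |v₂ − v_p| = 14.61 km/s.
Δv = Δv₁ + Δv₂ = 9.017 + 14.61 = 23.63 km/s.

Δv = 23.6 km/s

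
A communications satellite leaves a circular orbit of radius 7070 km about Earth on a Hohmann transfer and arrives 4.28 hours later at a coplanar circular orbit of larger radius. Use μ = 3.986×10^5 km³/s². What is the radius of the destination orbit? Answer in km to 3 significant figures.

r₂ = 35400 km

Transfer time t = 4.28 hours = 15408 s, and t = π√(a_t³/μ).
So a_t = (μ t²/π²)^(1/3) = (3.986×10^5 × (15408)² / π²)^(1/3) = 21244 km.
Since a_t = (r₁ + r₂)/2, r₂ = 2a_t − r₁ = 2×21244 − 7070 = 35418 km.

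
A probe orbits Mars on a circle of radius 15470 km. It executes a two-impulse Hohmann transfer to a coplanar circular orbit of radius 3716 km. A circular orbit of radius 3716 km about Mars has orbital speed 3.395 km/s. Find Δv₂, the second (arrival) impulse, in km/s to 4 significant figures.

From the circular-orbit relation v² = μ/r at r = 3716 km: μ = v²r = (3.395)² × 3716 = 42830.7 km³/s².
Semi-major axis of the transfer orbit: a_t = (15470 + 3716)/2 = 9593 km.
On the circular orbit at r = 3716 km, v_c = √(μ/r) = 3.3950 km/s.
Vis-viva on the transfer ellipse at r = 3716 km gives v_t = √[μ(2/r − 1/a_t)] = 4.3113 km/s.
Δv₂ = |v_t − v_c| = |4.3113 − 3.3950| = 0.9163 km/s.

Δv₂ = 0.9163 km/s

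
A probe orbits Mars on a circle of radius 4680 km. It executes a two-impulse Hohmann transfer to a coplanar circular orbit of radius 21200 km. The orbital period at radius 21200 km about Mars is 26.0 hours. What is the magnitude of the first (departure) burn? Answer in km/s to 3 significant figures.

From Kepler's third law T² = 4π²r³/μ at r = 21200 km, T = 26.0 hours = 26.0 × 3600 s = 93600 s: μ = 4π²r³/T² = 42935.4 km³/s².
The Hohmann ellipse has a_t = (r₁ + r₂)/2 = 12940 km.
On the circular orbit at r = 4680 km, v_c = √(μ/r) = 3.029 km/s.
Transfer-orbit speed at the same r (vis-viva, a = a_t): v_t = √[μ(2/r − 1/a_t)] = 3.877 km/s.
Δv₁ = |v_t − v_c| = |3.877 − 3.029| = 0.8480 km/s.

Δv₁ = 0.848 km/s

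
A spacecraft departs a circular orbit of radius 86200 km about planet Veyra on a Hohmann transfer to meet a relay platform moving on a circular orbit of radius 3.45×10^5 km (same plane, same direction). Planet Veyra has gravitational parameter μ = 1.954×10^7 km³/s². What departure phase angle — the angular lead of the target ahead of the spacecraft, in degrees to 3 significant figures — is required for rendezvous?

φ = 91.1°

Transfer-ellipse semi-major axis a_t = (r₁ + r₂)/2 = (86200 + 3.450×10^5)/2 = 2.156×10^5 km.
The half-period of the transfer ellipse is t = π√(a_t³/μ) = 71150 s.
The target's mean motion on its circular orbit is ω₂ = √(μ/r₂³) = 2.181×10^-5 rad/s.
Angle swept by the target during transfer: ω₂·t = 1.552 rad = 88.92°.
The spacecraft traverses 180° on the transfer ellipse, so the target must lead by 180° − 88.92° = 91.1°.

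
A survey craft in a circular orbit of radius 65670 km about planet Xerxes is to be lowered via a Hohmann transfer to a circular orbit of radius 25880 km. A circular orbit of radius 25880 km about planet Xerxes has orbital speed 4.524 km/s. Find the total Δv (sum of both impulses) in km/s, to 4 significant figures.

From the circular-orbit relation v² = μ/r at r = 25880 km: μ = v²r = (4.524)² × 25880 = 5.29675×10^5 km³/s².
The Hohmann ellipse has a_t = (r₁ + r₂)/2 = 45775 km.
Circular speed at r₁: v₁ = √(μ/r₁) = √(5.29675×10^5/65670) = 2.8400 km/s.
On the transfer ellipse at r₁, v² = μ(2/r − 1/a) gives v_a = √[μ(2/r₁ − 1/a_t)] = 2.1354 km/s.
First burn Δv₁ = |v_a − v₁| = 0.7046 km/s.
Circular speed at r₂: v₂ = √(μ/r₂) = 4.5240 km/s.
Transfer-orbit speed at r₂: v_p = √[μ(2/r₂ − 1/a_t)] = 5.4187 km/s.
Second burn Δv₂ = |v₂ − v_p| = 0.8947 km/s.
Total Δv = Δv₁ + Δv₂ = 1.599 km/s.

Δv = 1.599 km/s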